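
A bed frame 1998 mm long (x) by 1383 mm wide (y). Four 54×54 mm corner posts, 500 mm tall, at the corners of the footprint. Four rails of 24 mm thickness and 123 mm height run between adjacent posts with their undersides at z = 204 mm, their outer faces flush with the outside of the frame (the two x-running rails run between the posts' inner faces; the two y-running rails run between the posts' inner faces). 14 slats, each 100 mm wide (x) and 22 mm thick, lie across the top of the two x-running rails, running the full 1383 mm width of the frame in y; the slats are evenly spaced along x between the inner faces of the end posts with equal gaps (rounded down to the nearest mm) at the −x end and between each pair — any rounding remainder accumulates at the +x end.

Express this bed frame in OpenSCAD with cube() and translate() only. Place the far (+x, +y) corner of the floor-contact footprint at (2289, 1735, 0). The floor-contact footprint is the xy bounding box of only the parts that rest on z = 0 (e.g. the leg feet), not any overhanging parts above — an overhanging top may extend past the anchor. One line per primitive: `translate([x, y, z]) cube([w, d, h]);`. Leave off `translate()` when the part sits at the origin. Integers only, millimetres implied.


translate([291, 352, 0]) cube([54, 54, 500]);
translate([291, 1681, 0]) cube([54, 54, 500]);
translate([2235, 352, 0]) cube([54, 54, 500]);
translate([2235, 1681, 0]) cube([54, 54, 500]);
translate([345, 352, 204]) cube([1890, 24, 123]);
translate([345, 1711, 204]) cube([1890, 24, 123]);
translate([291, 406, 204]) cube([24, 1275, 123]);
translate([2265, 406, 204]) cube([24, 1275, 123]);
translate([377, 352, 327]) cube([100, 1383, 22]);
translate([509, 352, 327]) cube([100, 1383, 22]);
translate([641, 352, 327]) cube([100, 1383, 22]);
translate([773, 352, 327]) cube([100, 1383, 22]);
translate([905, 352, 327]) cube([100, 1383, 22]);
translate([1037, 352, 327]) cube([100, 1383, 22]);
translate([1169, 352, 327]) cube([100, 1383, 22]);
translate([1301, 352, 327]) cube([100, 1383, 22]);
translate([1433, 352, 327]) cube([100, 1383, 22]);
translate([1565, 352, 327]) cube([100, 1383, 22]);
translate([1697, 352, 327]) cube([100, 1383, 22]);
translate([1829, 352, 327]) cube([100, 1383, 22]);
translate([1961, 352, 327]) cube([100, 1383, 22]);
translate([2093, 352, 327]) cube([100, 1383, 22]);


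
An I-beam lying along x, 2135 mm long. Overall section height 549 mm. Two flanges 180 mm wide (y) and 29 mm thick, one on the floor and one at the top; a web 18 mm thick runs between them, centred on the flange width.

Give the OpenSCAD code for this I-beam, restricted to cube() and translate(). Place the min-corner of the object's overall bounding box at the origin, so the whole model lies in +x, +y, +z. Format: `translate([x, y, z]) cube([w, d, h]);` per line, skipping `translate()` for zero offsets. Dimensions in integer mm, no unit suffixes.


cube([2135, 180, 29]);
translate([0, 81, 29]) cube([2135, 18, 491]);
translate([0, 0, 520]) cube([2135, 180, 29]);


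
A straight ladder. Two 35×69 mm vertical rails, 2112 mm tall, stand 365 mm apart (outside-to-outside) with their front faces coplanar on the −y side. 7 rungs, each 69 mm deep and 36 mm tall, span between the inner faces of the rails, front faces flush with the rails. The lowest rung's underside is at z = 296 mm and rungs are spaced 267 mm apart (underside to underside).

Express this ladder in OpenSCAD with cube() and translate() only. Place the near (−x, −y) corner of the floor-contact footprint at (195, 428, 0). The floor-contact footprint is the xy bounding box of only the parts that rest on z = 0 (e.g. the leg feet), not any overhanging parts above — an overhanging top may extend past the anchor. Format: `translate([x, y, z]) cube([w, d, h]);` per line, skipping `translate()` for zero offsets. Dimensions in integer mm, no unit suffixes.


translate([195, 428, 0]) cube([35, 69, 2112]);
translate([525, 428, 0]) cube([35, 69, 2112]);
translate([230, 428, 296]) cube([295, 69, 36]);
translate([230, 428, 563]) cube([295, 69, 36]);
translate([230, 428, 830]) cube([295, 69, 36]);
translate([230, 428, 1097]) cube([295, 69, 36]);
translate([230, 428, 1364]) cube([295, 69, 36]);
translate([230, 428, 1631]) cube([295, 69, 36]);
translate([230, 428, 1898]) cube([295, 69, 36]);


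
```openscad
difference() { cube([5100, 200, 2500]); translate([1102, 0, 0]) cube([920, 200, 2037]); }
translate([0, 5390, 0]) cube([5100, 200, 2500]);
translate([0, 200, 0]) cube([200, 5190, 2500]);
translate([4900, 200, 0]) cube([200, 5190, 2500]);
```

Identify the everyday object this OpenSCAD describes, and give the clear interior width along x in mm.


A single room. The interior width is 4700 mm.

Four walls enclosing a rectangle with a door in the front wall — a room. Outside width 5100 minus two 200 mm walls gives 4700 mm.


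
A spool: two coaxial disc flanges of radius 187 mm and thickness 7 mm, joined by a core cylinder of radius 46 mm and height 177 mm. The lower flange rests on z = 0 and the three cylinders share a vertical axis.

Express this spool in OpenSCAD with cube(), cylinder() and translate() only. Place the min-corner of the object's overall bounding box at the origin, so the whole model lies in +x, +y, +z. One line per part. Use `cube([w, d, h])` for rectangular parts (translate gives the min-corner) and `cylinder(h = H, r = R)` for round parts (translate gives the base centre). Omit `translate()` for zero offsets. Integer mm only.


translate([187, 187, 0]) cylinder(h = 7, r = 187);
translate([187, 187, 7]) cylinder(h = 177, r = 46);
translate([187, 187, 184]) cylinder(h = 7, r = 187);


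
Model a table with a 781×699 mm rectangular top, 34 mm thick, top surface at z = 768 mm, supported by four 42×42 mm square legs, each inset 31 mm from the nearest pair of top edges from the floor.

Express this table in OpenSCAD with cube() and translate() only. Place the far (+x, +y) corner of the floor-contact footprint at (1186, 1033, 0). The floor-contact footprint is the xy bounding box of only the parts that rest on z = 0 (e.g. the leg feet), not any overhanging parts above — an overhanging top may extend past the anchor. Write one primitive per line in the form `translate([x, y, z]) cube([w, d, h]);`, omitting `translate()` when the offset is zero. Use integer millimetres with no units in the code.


translate([436, 365, 734]) cube([781, 699, 34]);
translate([467, 396, 0]) cube([42, 42, 734]);
translate([1144, 396, 0]) cube([42, 42, 734]);
translate([467, 991, 0]) cube([42, 42, 734]);
translate([1144, 991, 0]) cube([42, 42, 734]);


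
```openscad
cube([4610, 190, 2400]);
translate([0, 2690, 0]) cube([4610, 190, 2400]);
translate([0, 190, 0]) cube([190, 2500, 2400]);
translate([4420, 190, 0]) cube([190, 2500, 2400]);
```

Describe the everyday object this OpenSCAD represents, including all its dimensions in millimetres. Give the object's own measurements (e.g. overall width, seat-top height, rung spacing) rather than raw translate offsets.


The wall frame of a small rectangular building: four walls, each 2400 mm tall and 190 mm thick, enclosing a footprint 4610 mm (x) by 2880 mm (y) outside-to-outside, with no floor or roof. The front and back walls (the −y and +y sides) span the full width; the two side walls fit between them.


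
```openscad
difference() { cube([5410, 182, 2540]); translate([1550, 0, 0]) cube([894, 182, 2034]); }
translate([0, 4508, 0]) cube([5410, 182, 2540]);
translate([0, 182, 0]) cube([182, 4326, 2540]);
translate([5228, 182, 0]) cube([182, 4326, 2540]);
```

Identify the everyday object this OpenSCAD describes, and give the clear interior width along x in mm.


A single room. The interior width is 5046 mm.

Four walls enclosing a rectangle with a door in the front wall — a room. Outside width 5410 minus two 182 mm walls gives 5046 mm.


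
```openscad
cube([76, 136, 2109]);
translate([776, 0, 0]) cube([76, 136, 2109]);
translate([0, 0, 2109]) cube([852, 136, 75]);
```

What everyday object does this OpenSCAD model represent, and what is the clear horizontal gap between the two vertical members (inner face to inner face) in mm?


A door frame. The clear opening width is 700 mm.

Two 2109 mm tall posts with a header on top — a door frame. The left jamb is 76 mm wide at x = 0; the right jamb starts at x = 776. The clear opening is 776 − 76 = 700 mm.


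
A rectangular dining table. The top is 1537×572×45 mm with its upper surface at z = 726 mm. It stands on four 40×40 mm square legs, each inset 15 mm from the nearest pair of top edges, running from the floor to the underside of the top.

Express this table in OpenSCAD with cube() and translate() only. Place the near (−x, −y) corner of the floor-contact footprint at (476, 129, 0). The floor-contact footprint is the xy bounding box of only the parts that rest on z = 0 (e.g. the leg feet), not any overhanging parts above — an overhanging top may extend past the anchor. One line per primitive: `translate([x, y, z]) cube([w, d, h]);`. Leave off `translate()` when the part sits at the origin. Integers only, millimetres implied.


translate([461, 114, 681]) cube([1537, 572, 45]);
translate([476, 129, 0]) cube([40, 40, 681]);
translate([1943, 129, 0]) cube([40, 40, 681]);
translate([476, 631, 0]) cube([40, 40, 681]);
translate([1943, 631, 0]) cube([40, 40, 681]);


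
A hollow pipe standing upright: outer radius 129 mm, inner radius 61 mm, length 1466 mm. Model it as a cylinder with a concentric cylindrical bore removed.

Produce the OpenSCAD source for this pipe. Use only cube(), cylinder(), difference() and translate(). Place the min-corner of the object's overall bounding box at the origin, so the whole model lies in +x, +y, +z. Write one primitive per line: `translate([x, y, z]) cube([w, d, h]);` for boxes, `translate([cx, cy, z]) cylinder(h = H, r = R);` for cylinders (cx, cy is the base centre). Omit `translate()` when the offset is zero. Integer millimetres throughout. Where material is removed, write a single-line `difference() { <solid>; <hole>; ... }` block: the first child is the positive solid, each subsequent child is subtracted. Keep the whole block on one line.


difference() { translate([129, 129, 0]) cylinder(h = 1466, r = 129); translate([129, 129, 0]) cylinder(h = 1466, r = 61); }


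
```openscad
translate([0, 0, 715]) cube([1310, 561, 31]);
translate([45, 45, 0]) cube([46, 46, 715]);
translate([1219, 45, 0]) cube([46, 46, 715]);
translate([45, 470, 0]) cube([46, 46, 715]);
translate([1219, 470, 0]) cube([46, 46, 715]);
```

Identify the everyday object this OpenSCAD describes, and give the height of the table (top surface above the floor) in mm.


A table. The table height is 746 mm.

A 1310×561×31 slab sits at z = 715 on four 46 mm square posts — a table. The top surface is at 715 + 31 = 746 mm.


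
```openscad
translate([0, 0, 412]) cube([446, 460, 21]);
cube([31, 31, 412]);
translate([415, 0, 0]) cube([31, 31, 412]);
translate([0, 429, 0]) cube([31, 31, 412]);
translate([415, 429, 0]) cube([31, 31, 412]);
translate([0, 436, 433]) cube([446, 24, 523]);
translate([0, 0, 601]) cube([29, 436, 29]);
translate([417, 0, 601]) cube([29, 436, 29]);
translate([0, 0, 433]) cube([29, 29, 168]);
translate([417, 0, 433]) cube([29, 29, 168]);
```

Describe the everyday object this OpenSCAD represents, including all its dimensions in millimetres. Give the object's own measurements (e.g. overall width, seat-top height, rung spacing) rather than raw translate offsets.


A chair. The seat is a 446×460×21 mm slab with its top at z = 433 mm, on four 31×31 mm corner legs (flush with the seat edges, standing on z = 0). A flat backrest 24 mm thick, 523 mm tall, spans the full seat width and rises from the seat top along its +y edge, rear face flush with the rear of the seat. Two armrests of 29×29 mm section run along each side from the seat's front edge to the front of the backrest, top faces 197 mm above the seat top and outer faces flush with the seat's x-edges; a 29×29 mm post under the front of each armrest stands on the seat at the front corner.


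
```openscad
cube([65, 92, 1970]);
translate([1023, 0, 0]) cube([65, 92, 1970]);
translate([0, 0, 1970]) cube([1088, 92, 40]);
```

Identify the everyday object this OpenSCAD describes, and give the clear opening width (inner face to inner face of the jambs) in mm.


A door frame. The clear opening width is 958 mm.

Two 1970 mm tall posts with a header on top — a door frame. The left jamb is 65 mm wide at x = 0; the right jamb starts at x = 1023. The clear opening is 1023 − 65 = 958 mm.


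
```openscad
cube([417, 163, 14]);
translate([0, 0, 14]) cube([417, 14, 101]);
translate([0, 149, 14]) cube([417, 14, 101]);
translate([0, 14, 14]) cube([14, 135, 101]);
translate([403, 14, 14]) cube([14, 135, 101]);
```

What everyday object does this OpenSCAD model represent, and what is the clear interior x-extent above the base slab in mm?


An open box. The internal width is 389 mm.

A 417×163 base slab with four walls standing on it — an open box. The base is 417 mm wide and the walls are 14 mm thick, so the internal width is 417 − 2 × 14 = 389 mm.


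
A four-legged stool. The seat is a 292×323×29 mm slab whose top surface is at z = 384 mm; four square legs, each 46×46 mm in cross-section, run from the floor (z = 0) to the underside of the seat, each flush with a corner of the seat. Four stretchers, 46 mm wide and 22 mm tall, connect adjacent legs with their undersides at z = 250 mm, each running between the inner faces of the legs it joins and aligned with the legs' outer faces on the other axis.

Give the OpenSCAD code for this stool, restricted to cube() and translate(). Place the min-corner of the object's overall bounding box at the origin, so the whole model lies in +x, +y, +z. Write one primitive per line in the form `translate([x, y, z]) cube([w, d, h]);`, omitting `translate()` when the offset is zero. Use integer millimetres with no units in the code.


// leg_h = 384 - 29 = 355
// stretcher span = 292 - 2*46 = 200
translate([0, 0, 355]) cube([292, 323, 29]);
cube([46, 46, 355]);
translate([246, 0, 0]) cube([46, 46, 355]);
translate([0, 277, 0]) cube([46, 46, 355]);
translate([246, 277, 0]) cube([46, 46, 355]);
translate([46, 0, 250]) cube([200, 46, 22]);
translate([46, 277, 250]) cube([200, 46, 22]);
translate([0, 46, 250]) cube([46, 231, 22]);
translate([246, 46, 250]) cube([46, 231, 22]);


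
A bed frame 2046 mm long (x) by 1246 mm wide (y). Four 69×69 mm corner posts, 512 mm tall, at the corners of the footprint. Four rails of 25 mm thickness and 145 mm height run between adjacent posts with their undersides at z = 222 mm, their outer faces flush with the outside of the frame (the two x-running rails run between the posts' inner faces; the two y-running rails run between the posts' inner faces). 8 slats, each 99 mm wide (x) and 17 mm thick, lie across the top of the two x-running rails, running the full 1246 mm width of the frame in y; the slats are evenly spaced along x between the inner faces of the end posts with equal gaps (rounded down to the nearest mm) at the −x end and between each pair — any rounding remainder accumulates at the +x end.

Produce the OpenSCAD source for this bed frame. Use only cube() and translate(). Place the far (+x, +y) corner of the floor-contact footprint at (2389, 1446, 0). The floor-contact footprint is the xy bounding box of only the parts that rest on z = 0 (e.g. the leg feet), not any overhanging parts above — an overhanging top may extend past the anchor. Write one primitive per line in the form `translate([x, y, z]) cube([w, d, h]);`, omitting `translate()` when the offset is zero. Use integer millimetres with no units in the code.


// slat z = rail_z + rail_h = 222 + 145 = 367
// slat gap = ⌊(1908 − 8·99) / 9⌋ = 124
translate([343, 200, 0]) cube([69, 69, 512]);
translate([343, 1377, 0]) cube([69, 69, 512]);
translate([2320, 200, 0]) cube([69, 69, 512]);
translate([2320, 1377, 0]) cube([69, 69, 512]);
translate([412, 200, 222]) cube([1908, 25, 145]);
translate([412, 1421, 222]) cube([1908, 25, 145]);
translate([343, 269, 222]) cube([25, 1108, 145]);
translate([2364, 269, 222]) cube([25, 1108, 145]);
translate([536, 200, 367]) cube([99, 1246, 17]);
translate([759, 200, 367]) cube([99, 1246, 17]);
translate([982, 200, 367]) cube([99, 1246, 17]);
translate([1205, 200, 367]) cube([99, 1246, 17]);
translate([1428, 200, 367]) cube([99, 1246, 17]);
translate([1651, 200, 367]) cube([99, 1246, 17]);
translate([1874, 200, 367]) cube([99, 1246, 17]);
translate([2097, 200, 367]) cube([99, 1246, 17]);


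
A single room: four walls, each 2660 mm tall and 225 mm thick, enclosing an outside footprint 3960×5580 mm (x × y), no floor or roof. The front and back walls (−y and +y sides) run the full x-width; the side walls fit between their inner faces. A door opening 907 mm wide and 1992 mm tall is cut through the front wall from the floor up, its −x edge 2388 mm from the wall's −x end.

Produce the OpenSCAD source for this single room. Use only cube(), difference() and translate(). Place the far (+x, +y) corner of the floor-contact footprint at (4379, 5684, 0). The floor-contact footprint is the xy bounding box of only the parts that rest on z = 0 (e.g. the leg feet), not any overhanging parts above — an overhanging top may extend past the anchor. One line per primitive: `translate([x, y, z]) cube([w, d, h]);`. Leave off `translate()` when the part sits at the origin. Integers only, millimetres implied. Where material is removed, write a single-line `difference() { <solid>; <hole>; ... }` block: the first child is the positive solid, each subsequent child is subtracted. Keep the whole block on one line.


difference() { translate([419, 104, 0]) cube([3960, 225, 2660]); translate([2807, 104, 0]) cube([907, 225, 1992]); }
translate([419, 5459, 0]) cube([3960, 225, 2660]);
translate([419, 329, 0]) cube([225, 5130, 2660]);
translate([4154, 329, 0]) cube([225, 5130, 2660]);


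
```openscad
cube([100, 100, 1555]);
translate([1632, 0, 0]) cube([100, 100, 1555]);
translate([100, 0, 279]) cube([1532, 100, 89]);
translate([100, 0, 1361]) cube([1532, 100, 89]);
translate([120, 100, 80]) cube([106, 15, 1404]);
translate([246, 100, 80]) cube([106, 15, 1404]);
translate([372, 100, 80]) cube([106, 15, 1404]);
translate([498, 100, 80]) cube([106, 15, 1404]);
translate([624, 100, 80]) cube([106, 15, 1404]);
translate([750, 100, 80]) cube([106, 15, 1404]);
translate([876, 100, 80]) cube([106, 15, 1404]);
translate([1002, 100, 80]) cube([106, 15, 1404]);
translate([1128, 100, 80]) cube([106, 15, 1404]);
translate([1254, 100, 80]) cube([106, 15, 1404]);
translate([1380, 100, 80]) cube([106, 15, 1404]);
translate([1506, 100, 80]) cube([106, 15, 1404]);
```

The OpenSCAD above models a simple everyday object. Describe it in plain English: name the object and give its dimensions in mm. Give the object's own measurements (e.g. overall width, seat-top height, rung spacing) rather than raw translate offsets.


A fence section. Two 100×100 mm posts, 1555 mm tall, stand on the floor with a clear span of 1532 mm between their inner faces. Two horizontal rails of 100×89 mm section span the gap between the posts with their undersides at z = 279 mm and z = 1361 mm, flush with the posts' −y face. 12 pickets, each 106 mm wide, 15 mm thick and 1404 mm tall, are fixed to the +y face of the rails with their bottoms at z = 80 mm, spaced across the span with a 20 mm gap after the −x post and between neighbouring pickets and before the +x post.


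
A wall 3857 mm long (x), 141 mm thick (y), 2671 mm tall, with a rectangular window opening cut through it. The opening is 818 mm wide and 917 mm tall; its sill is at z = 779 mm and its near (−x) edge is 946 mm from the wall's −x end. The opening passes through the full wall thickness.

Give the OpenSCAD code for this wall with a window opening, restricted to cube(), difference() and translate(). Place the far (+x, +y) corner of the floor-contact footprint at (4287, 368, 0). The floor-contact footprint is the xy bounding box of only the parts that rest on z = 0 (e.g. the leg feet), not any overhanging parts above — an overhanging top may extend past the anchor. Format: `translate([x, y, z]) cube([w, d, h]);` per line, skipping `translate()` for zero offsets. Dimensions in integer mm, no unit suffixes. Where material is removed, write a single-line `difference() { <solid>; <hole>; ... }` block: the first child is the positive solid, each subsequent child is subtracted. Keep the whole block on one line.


difference() { translate([430, 227, 0]) cube([3857, 141, 2671]); translate([1376, 227, 779]) cube([818, 141, 917]); }


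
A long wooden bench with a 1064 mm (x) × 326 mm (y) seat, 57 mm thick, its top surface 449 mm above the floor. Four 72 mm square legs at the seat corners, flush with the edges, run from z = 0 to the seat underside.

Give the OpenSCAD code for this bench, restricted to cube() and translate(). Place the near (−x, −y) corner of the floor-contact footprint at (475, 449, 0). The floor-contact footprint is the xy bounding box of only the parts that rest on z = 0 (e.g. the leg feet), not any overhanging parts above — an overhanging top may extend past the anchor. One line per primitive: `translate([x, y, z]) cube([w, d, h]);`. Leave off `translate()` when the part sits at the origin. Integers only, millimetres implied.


translate([475, 449, 392]) cube([1064, 326, 57]);
translate([475, 449, 0]) cube([72, 72, 392]);
translate([475, 703, 0]) cube([72, 72, 392]);
translate([1467, 449, 0]) cube([72, 72, 392]);
translate([1467, 703, 0]) cube([72, 72, 392]);


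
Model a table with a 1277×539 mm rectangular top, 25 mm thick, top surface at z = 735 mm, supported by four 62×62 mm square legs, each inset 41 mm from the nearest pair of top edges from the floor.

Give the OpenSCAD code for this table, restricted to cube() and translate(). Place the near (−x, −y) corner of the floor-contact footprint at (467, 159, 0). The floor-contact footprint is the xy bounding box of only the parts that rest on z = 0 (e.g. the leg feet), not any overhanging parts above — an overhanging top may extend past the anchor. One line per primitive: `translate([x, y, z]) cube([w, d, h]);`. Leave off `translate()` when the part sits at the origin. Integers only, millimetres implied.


// leg_h = 735 - 25 = 710
translate([426, 118, 710]) cube([1277, 539, 25]);
translate([467, 159, 0]) cube([62, 62, 710]);
translate([1600, 159, 0]) cube([62, 62, 710]);
translate([467, 554, 0]) cube([62, 62, 710]);
translate([1600, 554, 0]) cube([62, 62, 710]);


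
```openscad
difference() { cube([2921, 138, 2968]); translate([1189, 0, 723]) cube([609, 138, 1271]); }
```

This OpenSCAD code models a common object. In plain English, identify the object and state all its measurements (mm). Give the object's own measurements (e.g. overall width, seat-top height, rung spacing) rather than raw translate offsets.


A wall 2921 mm long (x), 138 mm thick (y), 2968 mm tall, with a rectangular window opening cut through it. The opening is 609 mm wide and 1271 mm tall; its sill is at z = 723 mm and its near (−x) edge is 1189 mm from the wall's −x end. The opening passes through the full wall thickness.


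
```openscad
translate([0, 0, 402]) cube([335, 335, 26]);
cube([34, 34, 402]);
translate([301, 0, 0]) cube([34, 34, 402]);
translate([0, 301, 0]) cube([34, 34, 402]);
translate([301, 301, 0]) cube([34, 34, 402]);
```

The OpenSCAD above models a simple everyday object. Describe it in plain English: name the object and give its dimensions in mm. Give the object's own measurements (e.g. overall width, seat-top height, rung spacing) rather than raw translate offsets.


A four-legged stool. The seat is a 335×335×26 mm slab whose top surface is at z = 428 mm; four square legs, each 34×34 mm in cross-section, run from the floor (z = 0) to the underside of the seat, each flush with a corner of the seat.


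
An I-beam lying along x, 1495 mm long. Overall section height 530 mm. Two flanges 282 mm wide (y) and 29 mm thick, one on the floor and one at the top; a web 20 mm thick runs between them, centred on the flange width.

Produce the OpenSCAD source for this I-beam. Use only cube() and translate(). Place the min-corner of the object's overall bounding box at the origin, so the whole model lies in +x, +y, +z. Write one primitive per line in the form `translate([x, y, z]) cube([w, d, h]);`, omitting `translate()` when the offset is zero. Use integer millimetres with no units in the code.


cube([1495, 282, 29]);
translate([0, 131, 29]) cube([1495, 20, 472]);
translate([0, 0, 501]) cube([1495, 282, 29]);


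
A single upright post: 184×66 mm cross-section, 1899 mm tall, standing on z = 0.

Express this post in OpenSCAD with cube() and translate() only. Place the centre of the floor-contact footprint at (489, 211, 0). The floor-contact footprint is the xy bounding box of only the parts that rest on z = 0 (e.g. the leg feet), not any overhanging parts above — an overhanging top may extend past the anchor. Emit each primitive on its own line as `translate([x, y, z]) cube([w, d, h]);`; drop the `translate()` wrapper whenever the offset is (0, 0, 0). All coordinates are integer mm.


translate([397, 178, 0]) cube([184, 66, 1899]);


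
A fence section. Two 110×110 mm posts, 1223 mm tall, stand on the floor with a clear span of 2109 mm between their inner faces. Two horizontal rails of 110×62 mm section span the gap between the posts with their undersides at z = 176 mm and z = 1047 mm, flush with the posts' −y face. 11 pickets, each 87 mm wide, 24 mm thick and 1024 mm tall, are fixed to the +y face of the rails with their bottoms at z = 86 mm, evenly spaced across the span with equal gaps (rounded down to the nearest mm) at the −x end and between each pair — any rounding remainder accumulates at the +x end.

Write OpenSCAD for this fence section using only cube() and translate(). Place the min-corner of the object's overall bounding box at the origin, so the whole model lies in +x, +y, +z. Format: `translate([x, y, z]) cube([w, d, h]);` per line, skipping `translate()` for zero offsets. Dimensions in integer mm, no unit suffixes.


cube([110, 110, 1223]);
translate([2219, 0, 0]) cube([110, 110, 1223]);
translate([110, 0, 176]) cube([2109, 110, 62]);
translate([110, 0, 1047]) cube([2109, 110, 62]);
translate([206, 110, 86]) cube([87, 24, 1024]);
translate([389, 110, 86]) cube([87, 24, 1024]);
translate([572, 110, 86]) cube([87, 24, 1024]);
translate([755, 110, 86]) cube([87, 24, 1024]);
translate([938, 110, 86]) cube([87, 24, 1024]);
translate([1121, 110, 86]) cube([87, 24, 1024]);
translate([1304, 110, 86]) cube([87, 24, 1024]);
translate([1487, 110, 86]) cube([87, 24, 1024]);
translate([1670, 110, 86]) cube([87, 24, 1024]);
translate([1853, 110, 86]) cube([87, 24, 1024]);
translate([2036, 110, 86]) cube([87, 24, 1024]);


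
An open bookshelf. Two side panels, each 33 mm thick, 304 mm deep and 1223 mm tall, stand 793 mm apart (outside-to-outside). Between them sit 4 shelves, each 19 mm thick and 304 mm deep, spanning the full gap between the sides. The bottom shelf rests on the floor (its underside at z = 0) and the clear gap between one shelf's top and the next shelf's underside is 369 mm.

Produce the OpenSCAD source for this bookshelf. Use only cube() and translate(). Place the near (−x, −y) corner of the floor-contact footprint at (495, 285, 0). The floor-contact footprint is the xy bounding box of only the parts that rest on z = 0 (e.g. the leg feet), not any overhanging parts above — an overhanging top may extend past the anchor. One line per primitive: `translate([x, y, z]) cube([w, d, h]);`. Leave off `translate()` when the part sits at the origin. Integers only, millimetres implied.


translate([495, 285, 0]) cube([33, 304, 1223]);
translate([1255, 285, 0]) cube([33, 304, 1223]);
translate([528, 285, 0]) cube([727, 304, 19]);
translate([528, 285, 388]) cube([727, 304, 19]);
translate([528, 285, 776]) cube([727, 304, 19]);
translate([528, 285, 1164]) cube([727, 304, 19]);


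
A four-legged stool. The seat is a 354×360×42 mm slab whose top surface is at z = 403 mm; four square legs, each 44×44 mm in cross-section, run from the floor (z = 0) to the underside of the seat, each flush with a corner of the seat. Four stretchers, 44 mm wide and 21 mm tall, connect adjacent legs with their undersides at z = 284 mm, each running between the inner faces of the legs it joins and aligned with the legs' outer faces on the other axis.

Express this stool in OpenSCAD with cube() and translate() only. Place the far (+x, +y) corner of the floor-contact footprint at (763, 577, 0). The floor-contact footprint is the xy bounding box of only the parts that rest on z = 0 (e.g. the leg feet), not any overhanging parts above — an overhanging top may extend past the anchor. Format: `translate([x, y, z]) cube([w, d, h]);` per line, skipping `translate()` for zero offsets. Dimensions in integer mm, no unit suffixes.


translate([409, 217, 361]) cube([354, 360, 42]);
translate([409, 217, 0]) cube([44, 44, 361]);
translate([719, 217, 0]) cube([44, 44, 361]);
translate([409, 533, 0]) cube([44, 44, 361]);
translate([719, 533, 0]) cube([44, 44, 361]);
translate([453, 217, 284]) cube([266, 44, 21]);
translate([453, 533, 284]) cube([266, 44, 21]);
translate([409, 261, 284]) cube([44, 272, 21]);
translate([719, 261, 284]) cube([44, 272, 21]);


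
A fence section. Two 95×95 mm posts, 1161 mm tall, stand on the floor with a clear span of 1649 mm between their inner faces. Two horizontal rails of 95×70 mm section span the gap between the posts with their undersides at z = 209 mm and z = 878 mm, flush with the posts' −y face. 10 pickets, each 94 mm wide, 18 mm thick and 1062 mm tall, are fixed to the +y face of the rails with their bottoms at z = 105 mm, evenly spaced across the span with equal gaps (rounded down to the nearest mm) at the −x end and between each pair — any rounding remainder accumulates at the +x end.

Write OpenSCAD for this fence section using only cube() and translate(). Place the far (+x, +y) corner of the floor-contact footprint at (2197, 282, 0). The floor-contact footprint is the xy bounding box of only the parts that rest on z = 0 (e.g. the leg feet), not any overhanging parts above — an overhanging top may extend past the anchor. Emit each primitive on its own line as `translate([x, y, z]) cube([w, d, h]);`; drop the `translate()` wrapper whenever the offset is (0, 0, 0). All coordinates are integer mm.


translate([358, 187, 0]) cube([95, 95, 1161]);
translate([2102, 187, 0]) cube([95, 95, 1161]);
translate([453, 187, 209]) cube([1649, 95, 70]);
translate([453, 187, 878]) cube([1649, 95, 70]);
translate([517, 282, 105]) cube([94, 18, 1062]);
translate([675, 282, 105]) cube([94, 18, 1062]);
translate([833, 282, 105]) cube([94, 18, 1062]);
translate([991, 282, 105]) cube([94, 18, 1062]);
translate([1149, 282, 105]) cube([94, 18, 1062]);
translate([1307, 282, 105]) cube([94, 18, 1062]);
translate([1465, 282, 105]) cube([94, 18, 1062]);
translate([1623, 282, 105]) cube([94, 18, 1062]);
translate([1781, 282, 105]) cube([94, 18, 1062]);
translate([1939, 282, 105]) cube([94, 18, 1062]);


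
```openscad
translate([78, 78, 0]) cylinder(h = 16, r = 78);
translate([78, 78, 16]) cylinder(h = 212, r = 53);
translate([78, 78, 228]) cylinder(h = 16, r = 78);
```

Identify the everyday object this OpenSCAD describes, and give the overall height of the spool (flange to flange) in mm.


A spool. The overall height is 244 mm.

Three coaxial cylinders, large–small–large — a spool. Two 16 mm flanges and a 212 mm core give 16 + 212 + 16 = 244 mm.


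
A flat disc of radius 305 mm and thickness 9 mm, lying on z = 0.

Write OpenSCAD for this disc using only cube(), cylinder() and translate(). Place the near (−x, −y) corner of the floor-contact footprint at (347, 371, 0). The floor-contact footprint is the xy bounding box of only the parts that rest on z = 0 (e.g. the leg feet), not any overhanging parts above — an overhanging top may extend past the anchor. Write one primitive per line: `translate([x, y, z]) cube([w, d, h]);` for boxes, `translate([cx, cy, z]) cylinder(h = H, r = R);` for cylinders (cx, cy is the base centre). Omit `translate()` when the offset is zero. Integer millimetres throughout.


translate([652, 676, 0]) cylinder(h = 9, r = 305);


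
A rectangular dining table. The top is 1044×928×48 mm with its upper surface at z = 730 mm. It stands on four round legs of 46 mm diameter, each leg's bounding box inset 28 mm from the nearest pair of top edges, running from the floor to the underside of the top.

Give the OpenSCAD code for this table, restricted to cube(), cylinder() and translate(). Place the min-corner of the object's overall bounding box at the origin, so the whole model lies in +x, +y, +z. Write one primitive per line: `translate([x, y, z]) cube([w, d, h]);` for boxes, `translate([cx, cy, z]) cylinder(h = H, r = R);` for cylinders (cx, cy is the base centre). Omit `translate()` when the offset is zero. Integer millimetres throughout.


translate([0, 0, 682]) cube([1044, 928, 48]);
translate([51, 51, 0]) cylinder(h = 682, r = 23);
translate([993, 51, 0]) cylinder(h = 682, r = 23);
translate([51, 877, 0]) cylinder(h = 682, r = 23);
translate([993, 877, 0]) cylinder(h = 682, r = 23);


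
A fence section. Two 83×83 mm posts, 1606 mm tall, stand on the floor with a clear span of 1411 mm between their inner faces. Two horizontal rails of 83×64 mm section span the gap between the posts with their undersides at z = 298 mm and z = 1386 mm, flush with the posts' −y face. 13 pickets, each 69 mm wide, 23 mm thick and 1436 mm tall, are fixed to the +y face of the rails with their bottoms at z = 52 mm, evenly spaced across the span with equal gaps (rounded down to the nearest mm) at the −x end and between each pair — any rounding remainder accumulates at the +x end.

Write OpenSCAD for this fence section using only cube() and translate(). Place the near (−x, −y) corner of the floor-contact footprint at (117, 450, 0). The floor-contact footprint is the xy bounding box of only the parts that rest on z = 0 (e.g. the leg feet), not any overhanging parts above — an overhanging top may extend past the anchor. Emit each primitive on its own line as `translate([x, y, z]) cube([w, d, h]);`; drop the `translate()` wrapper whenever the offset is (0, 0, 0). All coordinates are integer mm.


translate([117, 450, 0]) cube([83, 83, 1606]);
translate([1611, 450, 0]) cube([83, 83, 1606]);
translate([200, 450, 298]) cube([1411, 83, 64]);
translate([200, 450, 1386]) cube([1411, 83, 64]);
translate([236, 533, 52]) cube([69, 23, 1436]);
translate([341, 533, 52]) cube([69, 23, 1436]);
translate([446, 533, 52]) cube([69, 23, 1436]);
translate([551, 533, 52]) cube([69, 23, 1436]);
translate([656, 533, 52]) cube([69, 23, 1436]);
translate([761, 533, 52]) cube([69, 23, 1436]);
translate([866, 533, 52]) cube([69, 23, 1436]);
translate([971, 533, 52]) cube([69, 23, 1436]);
translate([1076, 533, 52]) cube([69, 23, 1436]);
translate([1181, 533, 52]) cube([69, 23, 1436]);
translate([1286, 533, 52]) cube([69, 23, 1436]);
translate([1391, 533, 52]) cube([69, 23, 1436]);
translate([1496, 533, 52]) cube([69, 23, 1436]);


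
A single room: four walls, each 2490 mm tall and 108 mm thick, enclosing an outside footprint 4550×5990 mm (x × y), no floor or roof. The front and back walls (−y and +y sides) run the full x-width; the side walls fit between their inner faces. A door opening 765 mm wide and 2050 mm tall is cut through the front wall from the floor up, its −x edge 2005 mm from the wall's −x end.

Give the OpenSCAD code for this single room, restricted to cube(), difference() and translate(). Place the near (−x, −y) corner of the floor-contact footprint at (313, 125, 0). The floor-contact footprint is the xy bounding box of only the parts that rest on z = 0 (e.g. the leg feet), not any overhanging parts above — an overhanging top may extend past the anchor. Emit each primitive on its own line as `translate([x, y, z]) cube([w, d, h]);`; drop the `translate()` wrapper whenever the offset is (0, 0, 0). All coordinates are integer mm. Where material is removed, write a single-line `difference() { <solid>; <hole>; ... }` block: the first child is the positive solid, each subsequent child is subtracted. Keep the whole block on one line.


difference() { translate([313, 125, 0]) cube([4550, 108, 2490]); translate([2318, 125, 0]) cube([765, 108, 2050]); }
translate([313, 6007, 0]) cube([4550, 108, 2490]);
translate([313, 233, 0]) cube([108, 5774, 2490]);
translate([4755, 233, 0]) cube([108, 5774, 2490]);


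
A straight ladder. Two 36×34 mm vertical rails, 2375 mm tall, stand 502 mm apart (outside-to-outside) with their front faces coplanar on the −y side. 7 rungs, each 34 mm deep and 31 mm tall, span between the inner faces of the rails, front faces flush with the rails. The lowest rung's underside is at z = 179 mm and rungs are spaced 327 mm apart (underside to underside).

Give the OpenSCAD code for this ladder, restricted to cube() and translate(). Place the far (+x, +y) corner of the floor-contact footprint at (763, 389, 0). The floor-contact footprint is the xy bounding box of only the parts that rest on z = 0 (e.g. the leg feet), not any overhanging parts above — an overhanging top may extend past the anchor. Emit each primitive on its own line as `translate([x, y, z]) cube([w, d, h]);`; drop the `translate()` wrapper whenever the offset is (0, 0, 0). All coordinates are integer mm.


translate([261, 355, 0]) cube([36, 34, 2375]);
translate([727, 355, 0]) cube([36, 34, 2375]);
translate([297, 355, 179]) cube([430, 34, 31]);
translate([297, 355, 506]) cube([430, 34, 31]);
translate([297, 355, 833]) cube([430, 34, 31]);
translate([297, 355, 1160]) cube([430, 34, 31]);
translate([297, 355, 1487]) cube([430, 34, 31]);
translate([297, 355, 1814]) cube([430, 34, 31]);
translate([297, 355, 2141]) cube([430, 34, 31]);


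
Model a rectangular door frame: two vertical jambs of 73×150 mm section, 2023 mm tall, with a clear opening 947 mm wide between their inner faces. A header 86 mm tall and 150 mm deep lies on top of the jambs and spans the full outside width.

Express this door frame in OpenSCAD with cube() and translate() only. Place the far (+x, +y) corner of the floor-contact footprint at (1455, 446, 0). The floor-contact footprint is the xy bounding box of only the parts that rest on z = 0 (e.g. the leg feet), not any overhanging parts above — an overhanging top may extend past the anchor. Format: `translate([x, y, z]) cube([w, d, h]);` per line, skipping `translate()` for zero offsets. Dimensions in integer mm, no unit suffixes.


translate([362, 296, 0]) cube([73, 150, 2023]);
translate([1382, 296, 0]) cube([73, 150, 2023]);
translate([362, 296, 2023]) cube([1093, 150, 86]);


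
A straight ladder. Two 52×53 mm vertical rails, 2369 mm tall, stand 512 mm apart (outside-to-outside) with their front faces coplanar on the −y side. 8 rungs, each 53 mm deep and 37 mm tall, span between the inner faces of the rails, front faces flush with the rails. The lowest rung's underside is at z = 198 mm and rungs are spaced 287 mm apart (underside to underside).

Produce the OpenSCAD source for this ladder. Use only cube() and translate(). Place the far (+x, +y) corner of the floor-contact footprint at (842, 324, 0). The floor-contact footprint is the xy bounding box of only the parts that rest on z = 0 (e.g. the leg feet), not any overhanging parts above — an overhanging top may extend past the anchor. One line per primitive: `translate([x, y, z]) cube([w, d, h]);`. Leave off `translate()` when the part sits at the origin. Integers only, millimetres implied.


// rung span = 512 - 2*52 = 408
// rung[k] z = 198 + k*287
translate([330, 271, 0]) cube([52, 53, 2369]);
translate([790, 271, 0]) cube([52, 53, 2369]);
translate([382, 271, 198]) cube([408, 53, 37]);
translate([382, 271, 485]) cube([408, 53, 37]);
translate([382, 271, 772]) cube([408, 53, 37]);
translate([382, 271, 1059]) cube([408, 53, 37]);
translate([382, 271, 1346]) cube([408, 53, 37]);
translate([382, 271, 1633]) cube([408, 53, 37]);
translate([382, 271, 1920]) cube([408, 53, 37]);
translate([382, 271, 2207]) cube([408, 53, 37]);
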